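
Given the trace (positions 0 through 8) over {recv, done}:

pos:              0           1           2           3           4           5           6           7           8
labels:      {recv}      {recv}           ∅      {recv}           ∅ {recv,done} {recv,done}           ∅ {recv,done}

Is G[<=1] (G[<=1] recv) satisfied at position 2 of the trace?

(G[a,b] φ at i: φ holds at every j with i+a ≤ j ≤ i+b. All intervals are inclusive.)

Does not hold

Check G[<=1] recv at every j in [2,3]:
  j=2: fails at 2
  j=3: fails at 4
Fails at j=2 → formula fails.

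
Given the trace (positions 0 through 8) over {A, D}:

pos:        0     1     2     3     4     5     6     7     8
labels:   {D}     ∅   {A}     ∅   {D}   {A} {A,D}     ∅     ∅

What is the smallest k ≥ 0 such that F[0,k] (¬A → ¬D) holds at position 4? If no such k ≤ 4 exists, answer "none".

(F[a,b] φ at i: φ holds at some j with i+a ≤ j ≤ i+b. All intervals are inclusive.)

Scan j = 4,5,… for (¬A → ¬D):
  j=4: fails
  j=5: holds
First hit at j=5, so smallest k = 5-4 = 1.

1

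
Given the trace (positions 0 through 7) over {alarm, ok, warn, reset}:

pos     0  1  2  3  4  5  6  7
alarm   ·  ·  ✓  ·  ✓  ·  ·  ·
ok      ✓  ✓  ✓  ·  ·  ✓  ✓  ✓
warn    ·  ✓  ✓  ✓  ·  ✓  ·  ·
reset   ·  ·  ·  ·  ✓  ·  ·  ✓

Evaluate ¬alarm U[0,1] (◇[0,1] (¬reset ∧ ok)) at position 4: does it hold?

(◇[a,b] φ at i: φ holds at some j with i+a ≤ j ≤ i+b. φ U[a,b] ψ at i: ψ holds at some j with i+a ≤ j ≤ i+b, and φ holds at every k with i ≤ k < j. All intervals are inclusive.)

Need some j in [4,5] with ◇[0,1] (¬reset ∧ ok), and ¬alarm at every k in [4,j-1].
  j=4: ◇[0,1] (¬reset ∧ ok) holds; no prefix to check → satisfied.

Holds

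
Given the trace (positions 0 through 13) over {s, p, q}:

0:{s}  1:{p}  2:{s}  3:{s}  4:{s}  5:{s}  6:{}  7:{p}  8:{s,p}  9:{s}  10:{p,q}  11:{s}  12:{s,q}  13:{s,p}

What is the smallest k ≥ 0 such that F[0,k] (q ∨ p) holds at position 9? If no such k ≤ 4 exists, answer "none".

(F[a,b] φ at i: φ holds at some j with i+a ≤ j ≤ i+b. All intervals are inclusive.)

Scan j = 9,10,… for (q ∨ p):
  j=9: fails
  j=10: holds
First hit at j=10, so smallest k = 10-9 = 1.

1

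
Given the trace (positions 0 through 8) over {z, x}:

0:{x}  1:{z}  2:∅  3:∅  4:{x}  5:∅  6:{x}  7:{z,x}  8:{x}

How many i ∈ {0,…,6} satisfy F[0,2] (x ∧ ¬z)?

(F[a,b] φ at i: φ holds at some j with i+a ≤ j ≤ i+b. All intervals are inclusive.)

Evaluate at each i in [0,6]:
  i=0: ✓ (witness j=0)
  i=1: ✗ (none in [1,3])
  i=2: ✓ (witness j=4)
  i=3: ✓ (witness j=4)
  i=4: ✓ (witness j=4)
  i=5: ✓ (witness j=6)
  i=6: ✓ (witness j=6)
Positions where it holds: {0, 2, 3, 4, 5, 6} → 6.

6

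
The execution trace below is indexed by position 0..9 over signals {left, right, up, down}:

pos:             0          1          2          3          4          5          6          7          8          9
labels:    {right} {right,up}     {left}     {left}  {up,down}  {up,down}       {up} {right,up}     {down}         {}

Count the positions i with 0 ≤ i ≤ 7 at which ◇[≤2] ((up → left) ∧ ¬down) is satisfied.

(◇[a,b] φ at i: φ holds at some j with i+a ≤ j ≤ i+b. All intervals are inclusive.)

Evaluate at each i in [0,7]:
  i=0: ✓ (witness j=0)
  i=1: ✓ (witness j=2)
  i=2: ✓ (witness j=2)
  i=3: ✓ (witness j=3)
  i=4: ✗ (none in [4,6])
  i=5: ✗ (none in [5,7])
  i=6: ✗ (none in [6,8])
  i=7: ✓ (witness j=9)
Positions where it holds: {0, 1, 2, 3, 7} → 5.

5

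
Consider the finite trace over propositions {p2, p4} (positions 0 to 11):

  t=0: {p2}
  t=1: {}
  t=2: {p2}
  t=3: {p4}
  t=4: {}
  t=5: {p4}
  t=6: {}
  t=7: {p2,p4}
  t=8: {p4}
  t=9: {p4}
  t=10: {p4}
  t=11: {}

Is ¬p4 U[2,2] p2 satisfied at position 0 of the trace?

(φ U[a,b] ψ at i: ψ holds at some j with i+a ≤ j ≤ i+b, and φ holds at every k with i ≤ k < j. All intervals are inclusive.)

Holds

Need some j in [2,2] with p2, and ¬p4 at every k in [0,j-1].
  j=2: p2 holds; ¬p4 holds at every k in [0,1] → satisfied.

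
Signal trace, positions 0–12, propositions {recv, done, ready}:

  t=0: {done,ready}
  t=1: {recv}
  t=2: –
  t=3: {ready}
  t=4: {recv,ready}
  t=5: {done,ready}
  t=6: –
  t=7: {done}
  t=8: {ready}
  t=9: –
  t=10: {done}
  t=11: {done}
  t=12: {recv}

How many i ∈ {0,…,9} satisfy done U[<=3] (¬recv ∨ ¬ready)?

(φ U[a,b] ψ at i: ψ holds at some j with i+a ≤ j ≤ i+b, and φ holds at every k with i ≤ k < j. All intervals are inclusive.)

Evaluate at each i in [0,9]:
  i=0: ✓ (rhs at j=0)
  i=1: ✓ (rhs at j=1)
  i=2: ✓ (rhs at j=2)
  i=3: ✓ (rhs at j=3)
  i=4: ✗ (lhs fails at k=4 before rhs at j=5)
  i=5: ✓ (rhs at j=5)
  i=6: ✓ (rhs at j=6)
  i=7: ✓ (rhs at j=7)
  i=8: ✓ (rhs at j=8)
  i=9: ✓ (rhs at j=9)
Positions where it holds: {0, 1, 2, 3, 5, 6, 7, 8, 9} → 9.

9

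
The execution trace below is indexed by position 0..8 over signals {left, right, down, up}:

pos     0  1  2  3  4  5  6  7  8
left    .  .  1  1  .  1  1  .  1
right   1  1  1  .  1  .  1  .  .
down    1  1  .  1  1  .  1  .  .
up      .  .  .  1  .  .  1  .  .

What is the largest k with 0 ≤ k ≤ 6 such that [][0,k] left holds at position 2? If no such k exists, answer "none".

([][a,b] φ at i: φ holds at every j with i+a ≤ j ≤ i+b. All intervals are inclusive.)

left must hold from j=2 onward; find where it first fails.
  j=2: holds
  j=3: holds
  j=4: fails
Holds on [2,3], so largest k = 1.

1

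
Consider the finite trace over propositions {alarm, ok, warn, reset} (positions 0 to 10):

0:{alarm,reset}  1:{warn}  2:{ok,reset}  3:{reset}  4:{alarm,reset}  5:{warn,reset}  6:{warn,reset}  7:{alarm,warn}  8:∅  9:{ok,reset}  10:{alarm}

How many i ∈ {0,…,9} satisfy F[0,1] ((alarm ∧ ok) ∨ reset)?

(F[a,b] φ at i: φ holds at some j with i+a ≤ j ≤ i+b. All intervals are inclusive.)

Evaluate at each i in [0,9]:
  i=0: ✓ (witness j=0)
  i=1: ✓ (witness j=2)
  i=2: ✓ (witness j=2)
  i=3: ✓ (witness j=3)
  i=4: ✓ (witness j=4)
  i=5: ✓ (witness j=5)
  i=6: ✓ (witness j=6)
  i=7: ✗ (none in [7,8])
  i=8: ✓ (witness j=9)
  i=9: ✓ (witness j=9)
Positions where it holds: {0, 1, 2, 3, 4, 5, 6, 8, 9} → 9.

9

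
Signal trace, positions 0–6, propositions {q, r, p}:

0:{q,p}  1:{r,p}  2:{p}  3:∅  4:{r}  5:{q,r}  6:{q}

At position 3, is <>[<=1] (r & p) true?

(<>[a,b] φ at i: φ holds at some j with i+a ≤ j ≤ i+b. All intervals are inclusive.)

Check (r & p) at each j in [3,4]:
  j=3: false
  j=4: false
No position in the window satisfies it → formula fails.

No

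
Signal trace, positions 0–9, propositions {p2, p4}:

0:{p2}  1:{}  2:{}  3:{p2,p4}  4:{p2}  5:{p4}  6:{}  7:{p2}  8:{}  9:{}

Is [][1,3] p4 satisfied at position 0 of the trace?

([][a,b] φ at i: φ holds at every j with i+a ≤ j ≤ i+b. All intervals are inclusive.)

Check p4 at every j in [1,3]:
  j=1: false
  j=2: false
  j=3: true
Fails at j=1 → formula fails.

False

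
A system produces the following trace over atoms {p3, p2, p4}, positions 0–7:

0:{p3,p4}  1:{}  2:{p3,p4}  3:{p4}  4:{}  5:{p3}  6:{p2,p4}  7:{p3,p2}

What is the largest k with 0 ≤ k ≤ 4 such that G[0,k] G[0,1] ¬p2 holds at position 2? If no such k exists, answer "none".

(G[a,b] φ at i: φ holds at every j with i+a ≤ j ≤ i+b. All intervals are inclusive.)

2

G[0,1] ¬p2 must hold from j=2 onward; find where it first fails.
  j=2: holds
  j=3: holds
  j=4: holds
  j=5: fails
Holds on [2,4], so largest k = 2.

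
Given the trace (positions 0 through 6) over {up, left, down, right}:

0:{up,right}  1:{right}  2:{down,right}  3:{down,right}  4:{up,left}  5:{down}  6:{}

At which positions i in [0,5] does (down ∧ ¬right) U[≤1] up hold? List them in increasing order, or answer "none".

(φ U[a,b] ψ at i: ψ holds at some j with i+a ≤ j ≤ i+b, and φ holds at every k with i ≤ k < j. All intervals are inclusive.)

Evaluate at each i in [0,5]:
  i=0: ✓ (rhs at j=0)
  i=1: ✗ (no rhs in [1,2])
  i=2: ✗ (no rhs in [2,3])
  i=3: ✗ (lhs fails at k=3 before rhs at j=4)
  i=4: ✓ (rhs at j=4)
  i=5: ✗ (no rhs in [5,6])

0, 4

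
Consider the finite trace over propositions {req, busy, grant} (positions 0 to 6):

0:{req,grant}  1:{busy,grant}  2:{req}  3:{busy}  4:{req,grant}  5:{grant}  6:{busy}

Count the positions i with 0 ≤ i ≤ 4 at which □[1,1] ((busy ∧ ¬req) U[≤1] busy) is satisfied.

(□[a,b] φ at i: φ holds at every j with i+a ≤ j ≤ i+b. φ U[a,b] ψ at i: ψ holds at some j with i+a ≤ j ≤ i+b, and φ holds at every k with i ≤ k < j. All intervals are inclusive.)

Evaluate at each i in [0,4]:
  i=0: ✓ (all of [1,1])
  i=1: ✗ (fails at j=2)
  i=2: ✓ (all of [3,3])
  i=3: ✗ (fails at j=4)
  i=4: ✗ (fails at j=5)
Positions where it holds: {0, 2} → 2.

2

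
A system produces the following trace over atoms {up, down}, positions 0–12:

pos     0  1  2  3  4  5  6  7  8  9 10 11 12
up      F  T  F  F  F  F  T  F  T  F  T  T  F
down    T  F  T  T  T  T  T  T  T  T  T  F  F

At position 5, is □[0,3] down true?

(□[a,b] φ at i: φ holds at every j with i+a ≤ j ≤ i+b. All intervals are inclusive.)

Holds

Check down at every j in [5,8]:
  j=5: true
  j=6: true
  j=7: true
  j=8: true
All positions satisfy it → formula holds.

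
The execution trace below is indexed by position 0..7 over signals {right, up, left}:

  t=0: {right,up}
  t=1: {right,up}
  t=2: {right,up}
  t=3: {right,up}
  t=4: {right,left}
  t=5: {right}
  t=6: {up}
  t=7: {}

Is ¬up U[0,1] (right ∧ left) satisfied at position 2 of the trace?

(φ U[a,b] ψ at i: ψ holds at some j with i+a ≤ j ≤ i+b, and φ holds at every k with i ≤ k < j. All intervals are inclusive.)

False

Need some j in [2,3] with (right ∧ left), and ¬up at every k in [2,j-1].
  j=2: (right ∧ left) false.
  j=3: (right ∧ left) false.
No j in the window works → until fails.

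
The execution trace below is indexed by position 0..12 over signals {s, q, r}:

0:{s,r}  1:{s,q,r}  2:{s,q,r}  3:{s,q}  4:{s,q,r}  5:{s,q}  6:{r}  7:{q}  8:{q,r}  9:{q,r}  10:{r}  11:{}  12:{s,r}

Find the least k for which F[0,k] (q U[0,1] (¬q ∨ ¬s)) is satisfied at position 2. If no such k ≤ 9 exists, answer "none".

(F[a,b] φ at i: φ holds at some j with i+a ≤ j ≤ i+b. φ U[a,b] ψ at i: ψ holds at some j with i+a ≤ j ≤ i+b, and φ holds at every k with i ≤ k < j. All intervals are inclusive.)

3

Scan j = 2,3,… for (q U[0,1] (¬q ∨ ¬s)):
  j=2: fails
  j=3: fails
  j=4: fails
  j=5: holds
First hit at j=5, so smallest k = 5-2 = 3.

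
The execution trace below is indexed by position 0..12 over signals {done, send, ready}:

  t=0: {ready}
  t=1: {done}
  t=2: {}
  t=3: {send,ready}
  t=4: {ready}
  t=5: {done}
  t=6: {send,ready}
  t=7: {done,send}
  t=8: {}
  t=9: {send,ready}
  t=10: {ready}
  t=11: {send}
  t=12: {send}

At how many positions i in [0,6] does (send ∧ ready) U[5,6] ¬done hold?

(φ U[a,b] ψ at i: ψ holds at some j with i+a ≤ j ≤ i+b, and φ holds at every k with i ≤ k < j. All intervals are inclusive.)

Evaluate at each i in [0,6]:
  i=0: ✗ (lhs fails at k=0 before rhs at j=6)
  i=1: ✗ (lhs fails at k=1 before rhs at j=6)
  i=2: ✗ (lhs fails at k=2 before rhs at j=8)
  i=3: ✗ (lhs fails at k=4 before rhs at j=8)
  i=4: ✗ (lhs fails at k=4 before rhs at j=9)
  i=5: ✗ (lhs fails at k=5 before rhs at j=10)
  i=6: ✗ (lhs fails at k=7 before rhs at j=11)
Positions where it holds: {} → 0.

0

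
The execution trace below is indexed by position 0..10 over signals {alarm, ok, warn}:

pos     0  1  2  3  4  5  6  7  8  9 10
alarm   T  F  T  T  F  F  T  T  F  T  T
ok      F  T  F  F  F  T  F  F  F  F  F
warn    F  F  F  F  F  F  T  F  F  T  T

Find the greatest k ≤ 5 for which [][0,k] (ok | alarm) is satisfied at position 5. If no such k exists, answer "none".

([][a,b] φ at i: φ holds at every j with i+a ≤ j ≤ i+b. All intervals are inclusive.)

(ok | alarm) must hold from j=5 onward; find where it first fails.
  j=5: holds
  j=6: holds
  j=7: holds
  j=8: fails
Holds on [5,7], so largest k = 2.

2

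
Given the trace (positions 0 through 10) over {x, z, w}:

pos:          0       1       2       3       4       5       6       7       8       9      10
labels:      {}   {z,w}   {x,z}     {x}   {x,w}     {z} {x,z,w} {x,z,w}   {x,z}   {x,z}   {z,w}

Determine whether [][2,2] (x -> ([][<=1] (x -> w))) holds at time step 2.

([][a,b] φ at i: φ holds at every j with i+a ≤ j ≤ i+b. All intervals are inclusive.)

Check (x -> ([][<=1] (x -> w))) at every j in [4,4]:
  j=4: antecedent true; consequent holds on [4,5] → ✓
All positions satisfy it → formula holds.

Yes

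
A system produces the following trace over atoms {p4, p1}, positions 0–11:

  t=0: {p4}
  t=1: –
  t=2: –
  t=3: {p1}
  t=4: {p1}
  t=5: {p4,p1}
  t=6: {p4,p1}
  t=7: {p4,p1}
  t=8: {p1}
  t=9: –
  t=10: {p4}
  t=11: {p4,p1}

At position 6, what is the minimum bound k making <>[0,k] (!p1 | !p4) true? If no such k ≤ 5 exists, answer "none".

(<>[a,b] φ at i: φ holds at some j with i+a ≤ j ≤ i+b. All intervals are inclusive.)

2

Scan j = 6,7,… for (!p1 | !p4):
  j=6: fails
  j=7: fails
  j=8: holds
First hit at j=8, so smallest k = 8-6 = 2.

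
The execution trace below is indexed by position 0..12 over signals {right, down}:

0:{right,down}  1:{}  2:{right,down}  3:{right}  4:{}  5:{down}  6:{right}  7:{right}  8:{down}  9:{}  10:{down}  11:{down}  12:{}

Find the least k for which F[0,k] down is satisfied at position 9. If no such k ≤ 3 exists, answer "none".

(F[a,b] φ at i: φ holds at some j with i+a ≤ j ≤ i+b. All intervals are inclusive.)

1

Scan j = 9,10,… for down:
  j=9: fails
  j=10: holds
First hit at j=10, so smallest k = 10-9 = 1.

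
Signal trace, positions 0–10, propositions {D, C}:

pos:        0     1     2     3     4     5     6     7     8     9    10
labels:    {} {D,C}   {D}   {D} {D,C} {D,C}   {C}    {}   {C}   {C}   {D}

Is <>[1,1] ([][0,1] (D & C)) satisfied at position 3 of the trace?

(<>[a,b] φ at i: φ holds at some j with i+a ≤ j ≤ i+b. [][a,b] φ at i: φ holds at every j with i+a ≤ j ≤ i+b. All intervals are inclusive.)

True

Check [][0,1] (D & C) at each j in [4,4]:
  j=4: holds on [4,5]
Found at j=4 → formula holds.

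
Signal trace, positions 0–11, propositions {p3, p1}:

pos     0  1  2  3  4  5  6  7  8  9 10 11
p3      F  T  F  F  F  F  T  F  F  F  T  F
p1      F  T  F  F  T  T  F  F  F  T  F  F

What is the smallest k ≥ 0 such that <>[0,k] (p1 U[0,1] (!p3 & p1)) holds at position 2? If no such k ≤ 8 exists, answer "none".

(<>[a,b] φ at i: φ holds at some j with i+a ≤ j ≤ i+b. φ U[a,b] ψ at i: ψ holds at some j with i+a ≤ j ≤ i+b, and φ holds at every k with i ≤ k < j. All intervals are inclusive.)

Scan j = 2,3,… for (p1 U[0,1] (!p3 & p1)):
  j=2: fails
  j=3: fails
  j=4: holds
First hit at j=4, so smallest k = 4-2 = 2.

2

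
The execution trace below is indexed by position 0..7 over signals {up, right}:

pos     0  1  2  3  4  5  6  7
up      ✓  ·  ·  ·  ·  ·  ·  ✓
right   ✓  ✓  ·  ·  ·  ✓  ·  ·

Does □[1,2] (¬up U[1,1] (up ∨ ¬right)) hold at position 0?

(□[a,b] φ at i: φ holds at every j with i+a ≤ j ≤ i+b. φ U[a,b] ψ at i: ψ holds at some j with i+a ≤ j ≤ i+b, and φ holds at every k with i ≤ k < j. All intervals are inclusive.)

Yes

Check (¬up U[1,1] (up ∨ ¬right)) at every j in [1,2]:
  j=1: holds
  j=2: holds
All positions satisfy it → formula holds.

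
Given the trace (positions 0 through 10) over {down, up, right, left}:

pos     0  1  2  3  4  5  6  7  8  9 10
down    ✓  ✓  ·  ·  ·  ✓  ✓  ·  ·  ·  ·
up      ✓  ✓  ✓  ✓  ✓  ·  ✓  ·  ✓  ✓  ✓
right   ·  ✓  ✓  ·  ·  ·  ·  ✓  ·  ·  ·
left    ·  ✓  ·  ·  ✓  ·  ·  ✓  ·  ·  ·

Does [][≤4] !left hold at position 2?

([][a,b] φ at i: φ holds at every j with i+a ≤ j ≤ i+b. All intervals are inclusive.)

Does not hold

Check !left at every j in [2,6]:
  j=2: true
  j=3: true
  j=4: false
  j=5: true
  j=6: true
Fails at j=4 → formula fails.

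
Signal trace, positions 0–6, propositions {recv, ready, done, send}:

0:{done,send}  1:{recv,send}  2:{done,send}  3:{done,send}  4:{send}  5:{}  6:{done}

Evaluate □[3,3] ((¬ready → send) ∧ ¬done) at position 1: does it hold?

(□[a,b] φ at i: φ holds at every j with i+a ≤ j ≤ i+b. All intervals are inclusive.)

Check ((¬ready → send) ∧ ¬done) at every j in [4,4]:
  j=4: true
All positions satisfy it → formula holds.

True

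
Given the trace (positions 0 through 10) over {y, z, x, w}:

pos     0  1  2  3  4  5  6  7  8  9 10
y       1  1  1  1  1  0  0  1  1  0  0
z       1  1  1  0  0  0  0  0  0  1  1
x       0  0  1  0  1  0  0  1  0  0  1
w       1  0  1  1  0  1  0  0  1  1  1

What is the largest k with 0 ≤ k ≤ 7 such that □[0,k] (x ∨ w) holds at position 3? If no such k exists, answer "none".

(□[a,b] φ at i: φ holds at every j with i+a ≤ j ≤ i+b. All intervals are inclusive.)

2

(x ∨ w) must hold from j=3 onward; find where it first fails.
  j=3: holds
  j=4: holds
  j=5: holds
  j=6: fails
Holds on [3,5], so largest k = 2.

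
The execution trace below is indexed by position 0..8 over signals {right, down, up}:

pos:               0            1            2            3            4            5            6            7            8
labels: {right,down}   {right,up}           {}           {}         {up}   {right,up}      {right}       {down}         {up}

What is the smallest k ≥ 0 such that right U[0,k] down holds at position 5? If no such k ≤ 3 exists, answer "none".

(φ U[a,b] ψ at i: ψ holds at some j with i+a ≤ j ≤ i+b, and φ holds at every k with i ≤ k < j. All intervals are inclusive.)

Need earliest j ≥ 5 with down, and right at every k in [5,j-1].
  j=5: rhs fails.
  j=6: rhs fails.
  j=7: rhs holds; lhs holds on [5,6]. k = 2.

2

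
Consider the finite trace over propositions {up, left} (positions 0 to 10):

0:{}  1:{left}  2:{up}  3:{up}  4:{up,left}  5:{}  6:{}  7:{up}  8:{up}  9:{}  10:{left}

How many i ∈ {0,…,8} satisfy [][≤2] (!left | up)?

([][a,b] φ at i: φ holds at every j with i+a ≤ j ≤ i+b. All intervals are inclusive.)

6

Evaluate at each i in [0,8]:
  i=0: ✗ (fails at j=1)
  i=1: ✗ (fails at j=1)
  i=2: ✓ (all of [2,4])
  i=3: ✓ (all of [3,5])
  i=4: ✓ (all of [4,6])
  i=5: ✓ (all of [5,7])
  i=6: ✓ (all of [6,8])
  i=7: ✓ (all of [7,9])
  i=8: ✗ (fails at j=10)
Positions where it holds: {2, 3, 4, 5, 6, 7} → 6.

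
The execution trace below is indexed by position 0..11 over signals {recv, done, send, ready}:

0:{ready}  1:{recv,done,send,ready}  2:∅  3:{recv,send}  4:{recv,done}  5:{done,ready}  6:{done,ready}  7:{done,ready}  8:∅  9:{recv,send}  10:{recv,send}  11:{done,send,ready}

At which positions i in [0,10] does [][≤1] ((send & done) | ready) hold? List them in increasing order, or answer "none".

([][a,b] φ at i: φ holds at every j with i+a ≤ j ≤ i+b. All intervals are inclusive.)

Evaluate at each i in [0,10]:
  i=0: ✓ (all of [0,1])
  i=1: ✗ (fails at j=2)
  i=2: ✗ (fails at j=2)
  i=3: ✗ (fails at j=3)
  i=4: ✗ (fails at j=4)
  i=5: ✓ (all of [5,6])
  i=6: ✓ (all of [6,7])
  i=7: ✗ (fails at j=8)
  i=8: ✗ (fails at j=8)
  i=9: ✗ (fails at j=9)
  i=10: ✗ (fails at j=10)

0, 5, 6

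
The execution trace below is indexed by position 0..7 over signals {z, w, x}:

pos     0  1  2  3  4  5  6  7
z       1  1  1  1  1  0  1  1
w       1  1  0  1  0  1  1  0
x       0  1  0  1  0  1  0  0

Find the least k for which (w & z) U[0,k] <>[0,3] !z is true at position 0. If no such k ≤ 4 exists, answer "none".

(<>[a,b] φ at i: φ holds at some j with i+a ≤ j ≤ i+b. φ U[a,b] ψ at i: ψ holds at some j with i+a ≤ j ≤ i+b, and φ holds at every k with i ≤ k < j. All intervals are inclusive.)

2

Need earliest j ≥ 0 with <>[0,3] !z, and (w & z) at every k in [0,j-1].
  j=0: rhs fails.
  j=1: rhs fails.
  j=2: rhs holds; lhs holds on [0,1]. k = 2.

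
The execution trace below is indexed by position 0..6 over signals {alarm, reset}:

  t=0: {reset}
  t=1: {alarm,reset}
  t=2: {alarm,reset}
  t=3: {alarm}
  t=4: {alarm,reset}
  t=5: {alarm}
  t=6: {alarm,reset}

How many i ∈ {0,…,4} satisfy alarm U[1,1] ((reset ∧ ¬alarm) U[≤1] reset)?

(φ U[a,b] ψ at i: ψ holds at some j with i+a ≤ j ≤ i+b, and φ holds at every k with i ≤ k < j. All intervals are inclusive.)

Evaluate at each i in [0,4]:
  i=0: ✗ (lhs fails at k=0 before rhs at j=1)
  i=1: ✓ (rhs at j=2; lhs holds on [1,1])
  i=2: ✗ (no rhs in [3,3])
  i=3: ✓ (rhs at j=4; lhs holds on [3,3])
  i=4: ✗ (no rhs in [5,5])
Positions where it holds: {1, 3} → 2.

2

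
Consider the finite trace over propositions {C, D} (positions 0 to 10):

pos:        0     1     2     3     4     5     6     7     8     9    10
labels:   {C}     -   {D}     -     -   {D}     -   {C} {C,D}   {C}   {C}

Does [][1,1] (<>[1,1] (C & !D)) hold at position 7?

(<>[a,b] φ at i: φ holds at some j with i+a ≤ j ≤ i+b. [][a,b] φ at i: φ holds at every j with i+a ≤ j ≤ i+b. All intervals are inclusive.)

Holds

Check <>[1,1] (C & !D) at every j in [8,8]:
  j=8: holds (witness at 9)
All positions satisfy it → formula holds.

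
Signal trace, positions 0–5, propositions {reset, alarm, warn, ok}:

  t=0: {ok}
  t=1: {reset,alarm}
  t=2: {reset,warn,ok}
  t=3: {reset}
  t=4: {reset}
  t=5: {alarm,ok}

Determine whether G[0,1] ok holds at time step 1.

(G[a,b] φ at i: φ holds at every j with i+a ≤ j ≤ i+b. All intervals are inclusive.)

False

Check ok at every j in [1,2]:
  j=1: false
  j=2: true
Fails at j=1 → formula fails.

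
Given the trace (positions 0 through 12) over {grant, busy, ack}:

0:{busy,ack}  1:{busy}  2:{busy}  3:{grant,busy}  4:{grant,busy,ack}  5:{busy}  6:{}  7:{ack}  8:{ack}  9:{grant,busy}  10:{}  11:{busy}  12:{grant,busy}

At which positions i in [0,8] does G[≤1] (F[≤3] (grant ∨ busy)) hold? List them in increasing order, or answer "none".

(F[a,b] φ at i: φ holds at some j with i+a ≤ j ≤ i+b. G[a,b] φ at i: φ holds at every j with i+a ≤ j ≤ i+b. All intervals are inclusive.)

Evaluate at each i in [0,8]:
  i=0: ✓ (all of [0,1])
  i=1: ✓ (all of [1,2])
  i=2: ✓ (all of [2,3])
  i=3: ✓ (all of [3,4])
  i=4: ✓ (all of [4,5])
  i=5: ✓ (all of [5,6])
  i=6: ✓ (all of [6,7])
  i=7: ✓ (all of [7,8])
  i=8: ✓ (all of [8,9])

0, 1, 2, 3, 4, 5, 6, 7, 8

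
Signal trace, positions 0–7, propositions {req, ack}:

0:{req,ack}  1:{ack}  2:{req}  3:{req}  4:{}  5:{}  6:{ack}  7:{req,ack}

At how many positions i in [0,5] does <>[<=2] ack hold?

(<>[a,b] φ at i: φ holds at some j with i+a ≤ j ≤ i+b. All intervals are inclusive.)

Evaluate at each i in [0,5]:
  i=0: ✓ (witness j=0)
  i=1: ✓ (witness j=1)
  i=2: ✗ (none in [2,4])
  i=3: ✗ (none in [3,5])
  i=4: ✓ (witness j=6)
  i=5: ✓ (witness j=6)
Positions where it holds: {0, 1, 4, 5} → 4.

4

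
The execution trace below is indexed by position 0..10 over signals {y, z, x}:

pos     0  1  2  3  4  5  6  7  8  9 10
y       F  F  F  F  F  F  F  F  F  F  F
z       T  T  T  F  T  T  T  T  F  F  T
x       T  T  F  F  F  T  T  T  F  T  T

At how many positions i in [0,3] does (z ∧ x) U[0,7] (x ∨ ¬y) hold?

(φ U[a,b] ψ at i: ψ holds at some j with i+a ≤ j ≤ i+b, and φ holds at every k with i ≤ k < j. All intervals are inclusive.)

Evaluate at each i in [0,3]:
  i=0: ✓ (rhs at j=0)
  i=1: ✓ (rhs at j=1)
  i=2: ✓ (rhs at j=2)
  i=3: ✓ (rhs at j=3)
Positions where it holds: {0, 1, 2, 3} → 4.

4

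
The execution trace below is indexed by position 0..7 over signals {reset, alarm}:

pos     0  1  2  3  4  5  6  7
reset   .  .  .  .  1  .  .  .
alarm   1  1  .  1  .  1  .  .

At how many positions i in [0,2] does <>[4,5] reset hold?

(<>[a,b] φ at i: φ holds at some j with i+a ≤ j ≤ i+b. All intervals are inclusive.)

Evaluate at each i in [0,2]:
  i=0: ✓ (witness j=4)
  i=1: ✗ (none in [5,6])
  i=2: ✗ (none in [6,7])
Positions where it holds: {0} → 1.

1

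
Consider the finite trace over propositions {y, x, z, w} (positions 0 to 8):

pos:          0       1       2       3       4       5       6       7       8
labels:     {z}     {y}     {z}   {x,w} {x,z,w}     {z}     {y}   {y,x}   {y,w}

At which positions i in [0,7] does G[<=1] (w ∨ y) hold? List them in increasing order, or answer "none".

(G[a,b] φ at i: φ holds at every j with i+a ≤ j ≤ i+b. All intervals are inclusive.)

Evaluate at each i in [0,7]:
  i=0: ✗ (fails at j=0)
  i=1: ✗ (fails at j=2)
  i=2: ✗ (fails at j=2)
  i=3: ✓ (all of [3,4])
  i=4: ✗ (fails at j=5)
  i=5: ✗ (fails at j=5)
  i=6: ✓ (all of [6,7])
  i=7: ✓ (all of [7,8])

3, 6, 7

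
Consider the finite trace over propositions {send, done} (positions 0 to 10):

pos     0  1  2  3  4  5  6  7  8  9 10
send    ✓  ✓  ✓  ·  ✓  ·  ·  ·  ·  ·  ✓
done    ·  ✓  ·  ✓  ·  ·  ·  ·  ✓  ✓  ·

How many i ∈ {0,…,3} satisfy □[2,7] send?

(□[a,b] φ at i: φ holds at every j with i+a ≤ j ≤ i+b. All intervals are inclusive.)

0

Evaluate at each i in [0,3]:
  i=0: ✗ (fails at j=3)
  i=1: ✗ (fails at j=3)
  i=2: ✗ (fails at j=5)
  i=3: ✗ (fails at j=5)
Positions where it holds: {} → 0.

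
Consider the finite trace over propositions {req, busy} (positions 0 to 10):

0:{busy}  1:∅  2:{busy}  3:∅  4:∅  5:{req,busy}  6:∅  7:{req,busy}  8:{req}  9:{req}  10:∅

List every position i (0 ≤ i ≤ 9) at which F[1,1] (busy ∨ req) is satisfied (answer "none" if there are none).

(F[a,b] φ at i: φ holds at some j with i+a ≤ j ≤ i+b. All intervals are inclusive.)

1, 4, 6, 7, 8

Evaluate at each i in [0,9]:
  i=0: ✗ (none in [1,1])
  i=1: ✓ (witness j=2)
  i=2: ✗ (none in [3,3])
  i=3: ✗ (none in [4,4])
  i=4: ✓ (witness j=5)
  i=5: ✗ (none in [6,6])
  i=6: ✓ (witness j=7)
  i=7: ✓ (witness j=8)
  i=8: ✓ (witness j=9)
  i=9: ✗ (none in [10,10])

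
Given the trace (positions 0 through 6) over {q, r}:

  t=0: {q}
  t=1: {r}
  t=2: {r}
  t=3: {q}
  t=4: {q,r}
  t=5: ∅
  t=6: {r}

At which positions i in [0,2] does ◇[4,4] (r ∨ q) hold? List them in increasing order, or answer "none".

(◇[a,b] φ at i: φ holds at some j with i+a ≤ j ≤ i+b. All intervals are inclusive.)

0, 2

Evaluate at each i in [0,2]:
  i=0: ✓ (witness j=4)
  i=1: ✗ (none in [5,5])
  i=2: ✓ (witness j=6)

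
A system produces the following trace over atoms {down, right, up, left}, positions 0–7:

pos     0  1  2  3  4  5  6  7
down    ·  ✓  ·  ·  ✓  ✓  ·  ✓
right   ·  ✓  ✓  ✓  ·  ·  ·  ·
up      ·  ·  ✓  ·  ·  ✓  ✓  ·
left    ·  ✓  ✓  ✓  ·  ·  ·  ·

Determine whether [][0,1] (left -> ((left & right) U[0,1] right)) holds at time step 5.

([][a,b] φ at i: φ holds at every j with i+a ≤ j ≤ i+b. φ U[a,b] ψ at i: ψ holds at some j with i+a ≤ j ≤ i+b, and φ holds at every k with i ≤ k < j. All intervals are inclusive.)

Holds

Check (left -> ((left & right) U[0,1] right)) at every j in [5,6]:
  j=5: antecedent false → ✓
  j=6: antecedent false → ✓
All positions satisfy it → formula holds.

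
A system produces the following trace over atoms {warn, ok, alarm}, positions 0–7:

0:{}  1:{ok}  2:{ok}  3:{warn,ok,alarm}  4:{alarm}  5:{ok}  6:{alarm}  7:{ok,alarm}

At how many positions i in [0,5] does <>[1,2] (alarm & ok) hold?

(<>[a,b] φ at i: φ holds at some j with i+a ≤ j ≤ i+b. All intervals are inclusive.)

Evaluate at each i in [0,5]:
  i=0: ✗ (none in [1,2])
  i=1: ✓ (witness j=3)
  i=2: ✓ (witness j=3)
  i=3: ✗ (none in [4,5])
  i=4: ✗ (none in [5,6])
  i=5: ✓ (witness j=7)
Positions where it holds: {1, 2, 5} → 3.

3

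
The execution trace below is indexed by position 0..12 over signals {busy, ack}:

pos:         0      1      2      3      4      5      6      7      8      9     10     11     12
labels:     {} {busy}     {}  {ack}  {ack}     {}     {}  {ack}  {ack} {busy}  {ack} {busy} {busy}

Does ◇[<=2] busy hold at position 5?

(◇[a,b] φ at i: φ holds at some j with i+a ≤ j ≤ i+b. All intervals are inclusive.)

Check busy at each j in [5,7]:
  j=5: false
  j=6: false
  j=7: false
No position in the window satisfies it → formula fails.

No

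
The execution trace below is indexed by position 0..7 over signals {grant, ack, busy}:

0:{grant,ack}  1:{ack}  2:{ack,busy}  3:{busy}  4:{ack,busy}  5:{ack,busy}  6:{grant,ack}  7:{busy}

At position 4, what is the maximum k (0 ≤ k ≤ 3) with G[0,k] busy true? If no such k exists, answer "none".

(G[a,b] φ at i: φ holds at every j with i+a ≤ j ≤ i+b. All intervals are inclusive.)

1

busy must hold from j=4 onward; find where it first fails.
  j=4: holds
  j=5: holds
  j=6: fails
Holds on [4,5], so largest k = 1.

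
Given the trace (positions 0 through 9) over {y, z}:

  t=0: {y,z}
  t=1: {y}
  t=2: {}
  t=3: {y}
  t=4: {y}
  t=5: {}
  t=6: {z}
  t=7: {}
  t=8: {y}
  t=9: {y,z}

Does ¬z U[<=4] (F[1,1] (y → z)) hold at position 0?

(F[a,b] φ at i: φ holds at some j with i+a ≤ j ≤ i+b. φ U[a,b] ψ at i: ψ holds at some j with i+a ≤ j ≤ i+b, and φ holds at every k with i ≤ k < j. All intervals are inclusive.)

No

Need some j in [0,4] with F[1,1] (y → z), and ¬z at every k in [0,j-1].
  j=0: F[1,1] (y → z) — fails (none in [1,1]).
  j=1: F[1,1] (y → z) holds, but ¬z fails at k=0 → not this j.
  j=2: F[1,1] (y → z) — fails (none in [3,3]).
  j=3: F[1,1] (y → z) — fails (none in [4,4]).
  j=4: F[1,1] (y → z) holds, but ¬z fails at k=0 → not this j.
No j in the window works → until fails.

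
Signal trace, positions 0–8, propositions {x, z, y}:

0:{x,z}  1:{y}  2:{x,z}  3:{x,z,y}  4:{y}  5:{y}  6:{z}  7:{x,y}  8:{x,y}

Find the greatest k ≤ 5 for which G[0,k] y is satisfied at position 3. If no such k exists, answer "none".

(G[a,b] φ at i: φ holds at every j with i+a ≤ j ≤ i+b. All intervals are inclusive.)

y must hold from j=3 onward; find where it first fails.
  j=3: holds
  j=4: holds
  j=5: holds
  j=6: fails
Holds on [3,5], so largest k = 2.

2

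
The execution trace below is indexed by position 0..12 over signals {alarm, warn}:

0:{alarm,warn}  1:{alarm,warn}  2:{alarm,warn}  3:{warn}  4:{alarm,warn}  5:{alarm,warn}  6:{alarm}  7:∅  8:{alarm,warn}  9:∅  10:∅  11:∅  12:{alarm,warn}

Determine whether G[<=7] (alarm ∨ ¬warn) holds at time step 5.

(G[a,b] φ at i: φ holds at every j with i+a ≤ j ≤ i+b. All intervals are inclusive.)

True

Check (alarm ∨ ¬warn) at every j in [5,12]:
  j=5: true
  j=6: true
  j=7: true
  j=8: true
  j=9: true
  j=10: true
  j=11: true
  j=12: true
All positions satisfy it → formula holds.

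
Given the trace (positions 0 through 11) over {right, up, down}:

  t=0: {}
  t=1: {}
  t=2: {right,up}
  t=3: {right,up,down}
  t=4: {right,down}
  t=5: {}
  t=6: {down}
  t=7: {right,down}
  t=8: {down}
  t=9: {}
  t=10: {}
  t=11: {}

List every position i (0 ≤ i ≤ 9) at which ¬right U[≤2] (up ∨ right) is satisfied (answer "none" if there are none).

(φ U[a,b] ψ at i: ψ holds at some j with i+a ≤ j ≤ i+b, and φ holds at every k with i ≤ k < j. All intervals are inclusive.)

Evaluate at each i in [0,9]:
  i=0: ✓ (rhs at j=2; lhs holds on [0,1])
  i=1: ✓ (rhs at j=2; lhs holds on [1,1])
  i=2: ✓ (rhs at j=2)
  i=3: ✓ (rhs at j=3)
  i=4: ✓ (rhs at j=4)
  i=5: ✓ (rhs at j=7; lhs holds on [5,6])
  i=6: ✓ (rhs at j=7; lhs holds on [6,6])
  i=7: ✓ (rhs at j=7)
  i=8: ✗ (no rhs in [8,10])
  i=9: ✗ (no rhs in [9,11])

0, 1, 2, 3, 4, 5, 6, 7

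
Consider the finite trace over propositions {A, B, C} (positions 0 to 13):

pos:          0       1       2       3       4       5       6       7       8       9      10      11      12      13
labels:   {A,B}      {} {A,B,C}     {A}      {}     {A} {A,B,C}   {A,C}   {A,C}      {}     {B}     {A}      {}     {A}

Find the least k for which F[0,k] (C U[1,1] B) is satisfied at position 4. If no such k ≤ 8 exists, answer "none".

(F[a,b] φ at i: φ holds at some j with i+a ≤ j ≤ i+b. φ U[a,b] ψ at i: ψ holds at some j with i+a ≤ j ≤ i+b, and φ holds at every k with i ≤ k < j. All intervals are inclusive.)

Scan j = 4,5,… for (C U[1,1] B):
  j=4: fails
  j=5: fails
  j=6: fails
  j=7: fails
  j=8: fails
  j=9: fails
  j=10: fails
  j=11: fails
  j=12: fails
No j in [4,12] satisfies it → none.

none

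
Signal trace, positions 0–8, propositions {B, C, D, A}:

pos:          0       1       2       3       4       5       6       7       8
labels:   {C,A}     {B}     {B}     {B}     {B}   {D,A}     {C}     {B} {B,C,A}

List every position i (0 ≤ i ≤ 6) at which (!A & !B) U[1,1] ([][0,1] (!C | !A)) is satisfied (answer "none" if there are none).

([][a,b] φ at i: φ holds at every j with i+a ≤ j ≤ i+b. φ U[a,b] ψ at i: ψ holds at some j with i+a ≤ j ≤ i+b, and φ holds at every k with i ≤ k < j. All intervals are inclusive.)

none

Evaluate at each i in [0,6]:
  i=0: ✗ (lhs fails at k=0 before rhs at j=1)
  i=1: ✗ (lhs fails at k=1 before rhs at j=2)
  i=2: ✗ (lhs fails at k=2 before rhs at j=3)
  i=3: ✗ (lhs fails at k=3 before rhs at j=4)
  i=4: ✗ (lhs fails at k=4 before rhs at j=5)
  i=5: ✗ (lhs fails at k=5 before rhs at j=6)
  i=6: ✗ (no rhs in [7,7])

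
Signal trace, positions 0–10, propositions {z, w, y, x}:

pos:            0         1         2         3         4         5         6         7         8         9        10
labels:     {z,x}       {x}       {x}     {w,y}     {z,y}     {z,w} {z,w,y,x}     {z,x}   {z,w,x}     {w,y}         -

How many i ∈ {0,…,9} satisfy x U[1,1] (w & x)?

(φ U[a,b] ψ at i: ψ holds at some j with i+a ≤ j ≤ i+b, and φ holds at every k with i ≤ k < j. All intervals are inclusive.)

1

Evaluate at each i in [0,9]:
  i=0: ✗ (no rhs in [1,1])
  i=1: ✗ (no rhs in [2,2])
  i=2: ✗ (no rhs in [3,3])
  i=3: ✗ (no rhs in [4,4])
  i=4: ✗ (no rhs in [5,5])
  i=5: ✗ (lhs fails at k=5 before rhs at j=6)
  i=6: ✗ (no rhs in [7,7])
  i=7: ✓ (rhs at j=8; lhs holds on [7,7])
  i=8: ✗ (no rhs in [9,9])
  i=9: ✗ (no rhs in [10,10])
Positions where it holds: {7} → 1.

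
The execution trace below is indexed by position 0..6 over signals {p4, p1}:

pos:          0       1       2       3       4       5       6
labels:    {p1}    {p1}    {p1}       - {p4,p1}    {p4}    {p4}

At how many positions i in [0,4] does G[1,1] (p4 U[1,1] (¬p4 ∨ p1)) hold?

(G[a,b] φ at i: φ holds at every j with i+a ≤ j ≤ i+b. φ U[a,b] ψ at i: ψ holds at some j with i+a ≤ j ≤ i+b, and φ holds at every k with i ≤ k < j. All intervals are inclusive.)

Evaluate at each i in [0,4]:
  i=0: ✗ (fails at j=1)
  i=1: ✗ (fails at j=2)
  i=2: ✗ (fails at j=3)
  i=3: ✗ (fails at j=4)
  i=4: ✗ (fails at j=5)
Positions where it holds: {} → 0.

0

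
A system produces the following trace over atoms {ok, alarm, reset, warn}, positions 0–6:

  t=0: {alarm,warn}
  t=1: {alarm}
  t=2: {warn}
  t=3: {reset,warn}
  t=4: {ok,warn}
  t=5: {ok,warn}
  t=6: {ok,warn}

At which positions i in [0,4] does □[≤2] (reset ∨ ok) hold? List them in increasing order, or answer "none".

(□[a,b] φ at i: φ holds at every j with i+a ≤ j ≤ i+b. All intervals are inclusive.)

3, 4

Evaluate at each i in [0,4]:
  i=0: ✗ (fails at j=0)
  i=1: ✗ (fails at j=1)
  i=2: ✗ (fails at j=2)
  i=3: ✓ (all of [3,5])
  i=4: ✓ (all of [4,6])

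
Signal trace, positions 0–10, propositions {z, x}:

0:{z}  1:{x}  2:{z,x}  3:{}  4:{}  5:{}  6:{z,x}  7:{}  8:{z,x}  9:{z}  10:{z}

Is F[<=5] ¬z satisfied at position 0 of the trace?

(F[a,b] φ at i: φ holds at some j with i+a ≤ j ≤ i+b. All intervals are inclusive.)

Check ¬z at each j in [0,5]:
  j=0: false
  j=1: true
  j=2: false
  j=3: true
  j=4: true
  j=5: true
Found at j=1 → formula holds.

True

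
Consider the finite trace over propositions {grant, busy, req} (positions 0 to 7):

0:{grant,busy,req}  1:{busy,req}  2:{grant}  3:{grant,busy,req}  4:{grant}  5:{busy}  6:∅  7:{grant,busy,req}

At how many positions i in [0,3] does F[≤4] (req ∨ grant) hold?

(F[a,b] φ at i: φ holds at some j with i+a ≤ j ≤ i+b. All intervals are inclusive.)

Evaluate at each i in [0,3]:
  i=0: ✓ (witness j=0)
  i=1: ✓ (witness j=1)
  i=2: ✓ (witness j=2)
  i=3: ✓ (witness j=3)
Positions where it holds: {0, 1, 2, 3} → 4.

4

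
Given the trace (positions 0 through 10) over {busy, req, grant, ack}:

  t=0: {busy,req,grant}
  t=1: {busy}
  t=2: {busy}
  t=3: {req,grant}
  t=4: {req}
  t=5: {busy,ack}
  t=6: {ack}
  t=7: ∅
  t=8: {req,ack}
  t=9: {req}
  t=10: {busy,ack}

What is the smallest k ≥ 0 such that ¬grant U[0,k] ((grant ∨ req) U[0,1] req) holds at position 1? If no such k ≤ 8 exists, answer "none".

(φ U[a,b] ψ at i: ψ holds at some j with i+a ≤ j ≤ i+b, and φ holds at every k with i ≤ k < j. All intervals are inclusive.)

2

Need earliest j ≥ 1 with ((grant ∨ req) U[0,1] req), and ¬grant at every k in [1,j-1].
  j=1: rhs fails.
  j=2: rhs fails.
  j=3: rhs holds; lhs holds on [1,2]. k = 2.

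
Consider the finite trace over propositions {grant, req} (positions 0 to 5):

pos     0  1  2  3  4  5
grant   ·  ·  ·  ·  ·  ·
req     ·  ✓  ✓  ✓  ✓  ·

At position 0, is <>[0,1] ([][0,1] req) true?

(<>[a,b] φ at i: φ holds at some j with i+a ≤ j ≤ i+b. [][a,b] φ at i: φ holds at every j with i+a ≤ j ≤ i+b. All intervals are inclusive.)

Holds

Check [][0,1] req at each j in [0,1]:
  j=0: fails at 0
  j=1: holds on [1,2]
Found at j=1 → formula holds.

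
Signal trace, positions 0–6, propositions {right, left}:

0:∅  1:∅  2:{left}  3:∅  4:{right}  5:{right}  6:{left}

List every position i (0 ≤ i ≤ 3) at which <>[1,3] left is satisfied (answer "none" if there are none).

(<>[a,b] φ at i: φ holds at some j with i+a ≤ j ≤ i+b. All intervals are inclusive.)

Evaluate at each i in [0,3]:
  i=0: ✓ (witness j=2)
  i=1: ✓ (witness j=2)
  i=2: ✗ (none in [3,5])
  i=3: ✓ (witness j=6)

0, 1, 3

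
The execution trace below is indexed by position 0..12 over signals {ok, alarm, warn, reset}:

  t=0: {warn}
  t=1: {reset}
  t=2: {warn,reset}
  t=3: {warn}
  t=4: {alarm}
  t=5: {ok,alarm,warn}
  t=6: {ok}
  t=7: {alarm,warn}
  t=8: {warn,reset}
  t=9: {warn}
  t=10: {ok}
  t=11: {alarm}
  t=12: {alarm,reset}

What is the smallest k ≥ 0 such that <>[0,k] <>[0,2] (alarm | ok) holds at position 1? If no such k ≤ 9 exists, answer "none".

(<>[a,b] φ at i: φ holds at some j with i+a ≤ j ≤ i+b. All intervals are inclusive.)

Scan j = 1,2,… for <>[0,2] (alarm | ok):
  j=1: fails
  j=2: holds
First hit at j=2, so smallest k = 2-1 = 1.

1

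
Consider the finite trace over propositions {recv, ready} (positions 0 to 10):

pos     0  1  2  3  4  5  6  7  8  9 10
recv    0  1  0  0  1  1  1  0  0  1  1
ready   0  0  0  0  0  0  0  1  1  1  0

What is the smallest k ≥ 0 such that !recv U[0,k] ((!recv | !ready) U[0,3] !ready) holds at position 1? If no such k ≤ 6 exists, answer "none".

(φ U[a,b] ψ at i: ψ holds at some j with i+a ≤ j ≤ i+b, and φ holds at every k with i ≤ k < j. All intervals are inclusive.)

0

Need earliest j ≥ 1 with ((!recv | !ready) U[0,3] !ready), and !recv at every k in [1,j-1].
  j=1: rhs holds (empty prefix). k = 0.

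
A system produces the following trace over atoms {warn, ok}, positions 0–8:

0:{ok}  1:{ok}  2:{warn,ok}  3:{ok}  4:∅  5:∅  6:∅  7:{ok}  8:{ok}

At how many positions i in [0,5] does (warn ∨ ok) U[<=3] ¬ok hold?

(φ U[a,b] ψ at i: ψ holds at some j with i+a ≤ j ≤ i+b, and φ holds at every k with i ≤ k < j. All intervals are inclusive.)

5

Evaluate at each i in [0,5]:
  i=0: ✗ (no rhs in [0,3])
  i=1: ✓ (rhs at j=4; lhs holds on [1,3])
  i=2: ✓ (rhs at j=4; lhs holds on [2,3])
  i=3: ✓ (rhs at j=4; lhs holds on [3,3])
  i=4: ✓ (rhs at j=4)
  i=5: ✓ (rhs at j=5)
Positions where it holds: {1, 2, 3, 4, 5} → 5.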